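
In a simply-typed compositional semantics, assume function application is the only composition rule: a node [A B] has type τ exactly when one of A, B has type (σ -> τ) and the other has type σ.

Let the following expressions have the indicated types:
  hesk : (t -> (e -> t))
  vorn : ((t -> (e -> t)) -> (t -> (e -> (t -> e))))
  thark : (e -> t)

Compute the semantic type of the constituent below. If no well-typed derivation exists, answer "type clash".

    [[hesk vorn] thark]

type clash

[hesk vorn]: vorn is ((t -> (e -> t)) -> (t -> (e -> (t -> e)))), hesk is (t -> (e -> t)); result (t -> (e -> (t -> e))).
[[hesk vorn] thark]: (t -> (e -> (t -> e))) with (e -> t) — neither is a function whose domain matches the other; composition fails here.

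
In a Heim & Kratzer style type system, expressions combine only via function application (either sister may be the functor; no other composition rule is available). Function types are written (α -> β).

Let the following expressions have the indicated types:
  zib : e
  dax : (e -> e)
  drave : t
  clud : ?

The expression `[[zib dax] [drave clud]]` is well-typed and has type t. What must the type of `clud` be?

(t -> (e -> t))

[[zib dax] [drave clud]] is required to be t. [zib dax] : e cannot yield t as functor, so [drave clud] : (e -> t).
[drave clud] is required to be (e -> t). drave : t cannot yield (e -> t) as functor, so clud : (t -> (e -> t)).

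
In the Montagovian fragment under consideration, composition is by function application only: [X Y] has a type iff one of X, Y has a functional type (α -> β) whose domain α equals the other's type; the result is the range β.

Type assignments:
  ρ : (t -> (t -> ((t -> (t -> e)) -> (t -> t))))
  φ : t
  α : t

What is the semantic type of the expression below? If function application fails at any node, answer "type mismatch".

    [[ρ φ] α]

[ρ φ]: (t -> (t -> ((t -> (t -> e)) -> (t -> t)))) applied to t yields (t -> ((t -> (t -> e)) -> (t -> t))).
[[ρ φ] α]: (t -> ((t -> (t -> e)) -> (t -> t))) applied to t yields ((t -> (t -> e)) -> (t -> t)).

((t -> (t -> e)) -> (t -> t))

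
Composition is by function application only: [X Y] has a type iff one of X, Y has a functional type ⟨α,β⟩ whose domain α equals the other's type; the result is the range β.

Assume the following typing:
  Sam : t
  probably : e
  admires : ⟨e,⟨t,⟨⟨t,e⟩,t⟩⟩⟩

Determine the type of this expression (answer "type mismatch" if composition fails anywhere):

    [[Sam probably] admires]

At [Sam probably]: neither t nor e can take the other as argument; the node is ill-typed.

type mismatch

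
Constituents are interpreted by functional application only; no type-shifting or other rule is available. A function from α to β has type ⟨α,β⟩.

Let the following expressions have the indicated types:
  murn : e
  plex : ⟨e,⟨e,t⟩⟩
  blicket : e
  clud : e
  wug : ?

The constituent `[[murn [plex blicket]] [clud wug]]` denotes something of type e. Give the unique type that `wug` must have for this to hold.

For [[murn [plex blicket]] [clud wug]] to have type e with [murn [plex blicket]] of type t, [clud wug] must be the function: [clud wug] : ⟨t,e⟩.
For [clud wug] to have type ⟨t,e⟩ with clud of type e, wug must be the function: wug : ⟨e,⟨t,e⟩⟩.

⟨e,⟨t,e⟩⟩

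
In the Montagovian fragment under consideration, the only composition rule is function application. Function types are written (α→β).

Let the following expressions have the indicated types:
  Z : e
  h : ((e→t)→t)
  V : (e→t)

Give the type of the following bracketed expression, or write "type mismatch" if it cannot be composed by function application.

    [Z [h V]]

type mismatch

[h V]: functor h : ((e→t)→t), argument V : (e→t); result t.
[Z [h V]]: e and t cannot combine by function application — type clash.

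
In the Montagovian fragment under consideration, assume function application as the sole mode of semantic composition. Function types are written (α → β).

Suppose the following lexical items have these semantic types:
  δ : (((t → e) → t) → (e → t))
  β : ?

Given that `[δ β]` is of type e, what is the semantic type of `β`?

((((t → e) → t) → (e → t)) → e)

For [δ β] to have type e with δ of type (((t → e) → t) → (e → t)), β must be the function: β : ((((t → e) → t) → (e → t)) → e).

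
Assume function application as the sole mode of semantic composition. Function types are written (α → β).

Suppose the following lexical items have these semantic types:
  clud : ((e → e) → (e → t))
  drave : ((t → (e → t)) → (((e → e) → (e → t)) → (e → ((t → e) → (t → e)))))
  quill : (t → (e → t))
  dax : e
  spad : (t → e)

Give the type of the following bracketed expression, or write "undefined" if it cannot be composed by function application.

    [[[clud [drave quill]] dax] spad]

(t → e)

[drave quill]: drave is ((t → (e → t)) → (((e → e) → (e → t)) → (e → ((t → e) → (t → e))))), quill is (t → (e → t)); result (((e → e) → (e → t)) → (e → ((t → e) → (t → e)))).
[clud [drave quill]]: [drave quill] is (((e → e) → (e → t)) → (e → ((t → e) → (t → e)))), clud is ((e → e) → (e → t)); result (e → ((t → e) → (t → e))).
[[clud [drave quill]] dax]: [clud [drave quill]] is (e → ((t → e) → (t → e))), dax is e; result ((t → e) → (t → e)).
[[[clud [drave quill]] dax] spad]: [[clud [drave quill]] dax] is ((t → e) → (t → e)), spad is (t → e); result (t → e).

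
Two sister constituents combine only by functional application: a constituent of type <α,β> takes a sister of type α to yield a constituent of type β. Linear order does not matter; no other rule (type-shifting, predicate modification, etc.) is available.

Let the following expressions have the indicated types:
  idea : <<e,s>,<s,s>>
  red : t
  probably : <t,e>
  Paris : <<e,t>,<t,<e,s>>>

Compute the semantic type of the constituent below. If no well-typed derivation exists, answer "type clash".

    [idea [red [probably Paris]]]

type clash

[probably Paris]: <t,e> with <<e,t>,<t,<e,s>>> — neither is a function whose domain matches the other; composition fails here.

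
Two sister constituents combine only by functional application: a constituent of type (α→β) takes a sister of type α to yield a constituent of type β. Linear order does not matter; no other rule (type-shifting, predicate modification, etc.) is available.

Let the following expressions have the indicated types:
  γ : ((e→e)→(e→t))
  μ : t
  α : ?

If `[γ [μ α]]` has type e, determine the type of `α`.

(t→(((e→e)→(e→t))→e))

At [γ [μ α]] (required: e): γ is ((e→e)→(e→t)), which is not a function with range e; hence [μ α] is the functor — type (((e→e)→(e→t))→e).
At [μ α] (required: (((e→e)→(e→t))→e)): μ is t, which is not a function with range (((e→e)→(e→t))→e); hence α is the functor — type (t→(((e→e)→(e→t))→e)).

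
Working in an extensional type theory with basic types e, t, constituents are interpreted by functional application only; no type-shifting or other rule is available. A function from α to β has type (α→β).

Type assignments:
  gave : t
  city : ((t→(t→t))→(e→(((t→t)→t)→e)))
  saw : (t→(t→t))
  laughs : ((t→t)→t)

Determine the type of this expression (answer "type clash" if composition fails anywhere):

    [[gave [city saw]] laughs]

[city saw]: ((t→(t→t))→(e→(((t→t)→t)→e))) applied to (t→(t→t)) yields (e→(((t→t)→t)→e)).
At [gave [city saw]]: neither t nor (e→(((t→t)→t)→e)) can take the other as argument; the node is ill-typed.

type clash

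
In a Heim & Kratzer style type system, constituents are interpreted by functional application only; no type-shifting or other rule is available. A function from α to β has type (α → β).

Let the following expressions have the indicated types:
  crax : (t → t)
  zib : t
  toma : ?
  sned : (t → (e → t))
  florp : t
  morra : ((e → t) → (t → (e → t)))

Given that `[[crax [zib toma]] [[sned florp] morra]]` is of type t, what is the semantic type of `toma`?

[[crax [zib toma]] [[sned florp] morra]] must have type t. The sister [[sned florp] morra] has type (t → (e → t)); that is not a function onto t, so [crax [zib toma]] must be the functor, of type ((t → (e → t)) → t).
[crax [zib toma]] must have type ((t → (e → t)) → t). The sister crax has type (t → t); that is not a function onto ((t → (e → t)) → t), so [zib toma] must be the functor, of type ((t → t) → ((t → (e → t)) → t)).
[zib toma] must have type ((t → t) → ((t → (e → t)) → t)). The sister zib has type t; that is not a function onto ((t → t) → ((t → (e → t)) → t)), so toma must be the functor, of type (t → ((t → t) → ((t → (e → t)) → t))).

(t → ((t → t) → ((t → (e → t)) → t)))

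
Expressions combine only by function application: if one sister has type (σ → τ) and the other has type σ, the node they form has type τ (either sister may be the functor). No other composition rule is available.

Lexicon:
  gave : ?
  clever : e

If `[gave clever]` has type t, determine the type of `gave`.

(e → t)

At [gave clever] (required: t): clever is e, which is not a function with range t; hence gave is the functor — type (e → t).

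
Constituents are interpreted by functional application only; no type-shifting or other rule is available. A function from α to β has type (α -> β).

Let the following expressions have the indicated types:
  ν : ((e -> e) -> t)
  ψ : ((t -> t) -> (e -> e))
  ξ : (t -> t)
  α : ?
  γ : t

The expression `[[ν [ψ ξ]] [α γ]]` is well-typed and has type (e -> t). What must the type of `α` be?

[[ν [ψ ξ]] [α γ]] must have type (e -> t). The sister [ν [ψ ξ]] has type t; that is not a function onto (e -> t), so [α γ] must be the functor, of type (t -> (e -> t)).
[α γ] must have type (t -> (e -> t)). The sister γ has type t; that is not a function onto (t -> (e -> t)), so α must be the functor, of type (t -> (t -> (e -> t))).

(t -> (t -> (e -> t)))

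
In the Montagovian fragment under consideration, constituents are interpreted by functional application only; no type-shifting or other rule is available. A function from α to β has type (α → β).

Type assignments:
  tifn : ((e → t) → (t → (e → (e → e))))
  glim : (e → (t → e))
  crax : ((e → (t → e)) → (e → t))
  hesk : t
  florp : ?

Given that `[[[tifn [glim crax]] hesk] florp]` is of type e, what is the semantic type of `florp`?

For [[[tifn [glim crax]] hesk] florp] to have type e with [[tifn [glim crax]] hesk] of type (e → (e → e)), florp must be the function: florp : ((e → (e → e)) → e).

((e → (e → e)) → e)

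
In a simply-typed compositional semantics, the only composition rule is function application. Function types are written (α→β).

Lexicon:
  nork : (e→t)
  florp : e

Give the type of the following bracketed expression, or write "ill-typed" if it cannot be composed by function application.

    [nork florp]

[nork florp]: nork is (e→t), florp is e; result t.

t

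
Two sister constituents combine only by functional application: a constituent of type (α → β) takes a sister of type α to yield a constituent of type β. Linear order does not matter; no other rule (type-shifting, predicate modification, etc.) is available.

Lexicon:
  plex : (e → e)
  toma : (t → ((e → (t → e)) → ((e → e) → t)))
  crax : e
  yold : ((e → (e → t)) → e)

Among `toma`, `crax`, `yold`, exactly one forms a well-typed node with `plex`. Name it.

crax

toma : (t → ((e → (t → e)) → ((e → e) → t))) — plex needs e; toma needs t; neither fits.
crax — combines: plex : (e → e) takes crax : e as argument, giving e.
yold : ((e → (e → t)) → e) — plex needs e; yold needs (e → (e → t)); neither fits.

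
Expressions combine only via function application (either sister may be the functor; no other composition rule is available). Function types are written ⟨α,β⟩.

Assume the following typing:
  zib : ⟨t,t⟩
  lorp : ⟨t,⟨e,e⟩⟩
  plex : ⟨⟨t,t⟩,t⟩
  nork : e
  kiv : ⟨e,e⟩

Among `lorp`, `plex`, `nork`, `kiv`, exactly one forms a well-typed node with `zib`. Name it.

lorp : ⟨t,⟨e,e⟩⟩ — neither side's domain matches the other.
plex — combines: plex : ⟨⟨t,t⟩,t⟩ takes zib : ⟨t,t⟩ as argument, giving t.
nork : e — neither side's domain matches the other.
kiv : ⟨e,e⟩ — neither side's domain matches the other.

plex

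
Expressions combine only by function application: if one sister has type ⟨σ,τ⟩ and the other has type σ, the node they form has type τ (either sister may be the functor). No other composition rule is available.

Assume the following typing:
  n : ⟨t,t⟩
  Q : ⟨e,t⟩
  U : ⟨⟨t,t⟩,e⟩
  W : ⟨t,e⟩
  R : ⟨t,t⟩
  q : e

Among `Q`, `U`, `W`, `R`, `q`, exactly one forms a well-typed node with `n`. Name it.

Q : ⟨e,t⟩ — no; n wants t, and Q wants e.
U — combines: U : ⟨⟨t,t⟩,e⟩ takes n : ⟨t,t⟩ as argument, giving e.
W : ⟨t,e⟩ — no; n wants t, and W wants t.
R : ⟨t,t⟩ — no; n wants t, and R wants t.
q : e — no; n wants t, and q wants nothing (atomic).

U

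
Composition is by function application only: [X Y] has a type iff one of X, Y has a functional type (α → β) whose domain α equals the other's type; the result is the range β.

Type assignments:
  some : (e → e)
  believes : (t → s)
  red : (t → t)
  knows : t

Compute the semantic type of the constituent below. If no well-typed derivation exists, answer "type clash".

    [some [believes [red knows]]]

[red knows]: functor red : (t → t), argument knows : t; result t.
[believes [red knows]]: functor believes : (t → s), argument [red knows] : t; result s.
[some [believes [red knows]]]: (e → e) with s — neither is a function whose domain matches the other; composition fails here.

type clash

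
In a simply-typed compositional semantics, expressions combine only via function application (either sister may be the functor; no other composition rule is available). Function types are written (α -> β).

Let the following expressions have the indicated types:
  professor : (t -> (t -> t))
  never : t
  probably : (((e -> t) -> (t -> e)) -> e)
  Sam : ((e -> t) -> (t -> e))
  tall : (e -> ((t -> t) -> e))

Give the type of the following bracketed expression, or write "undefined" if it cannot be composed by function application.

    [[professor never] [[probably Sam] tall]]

[professor never] — professor of type (t -> (t -> t)) combines with never of type t: type (t -> t).
[probably Sam] — probably of type (((e -> t) -> (t -> e)) -> e) combines with Sam of type ((e -> t) -> (t -> e)): type e.
[[probably Sam] tall] — tall of type (e -> ((t -> t) -> e)) combines with [probably Sam] of type e: type ((t -> t) -> e).
[[professor never] [[probably Sam] tall]] — [[probably Sam] tall] of type ((t -> t) -> e) combines with [professor never] of type (t -> t): type e.

e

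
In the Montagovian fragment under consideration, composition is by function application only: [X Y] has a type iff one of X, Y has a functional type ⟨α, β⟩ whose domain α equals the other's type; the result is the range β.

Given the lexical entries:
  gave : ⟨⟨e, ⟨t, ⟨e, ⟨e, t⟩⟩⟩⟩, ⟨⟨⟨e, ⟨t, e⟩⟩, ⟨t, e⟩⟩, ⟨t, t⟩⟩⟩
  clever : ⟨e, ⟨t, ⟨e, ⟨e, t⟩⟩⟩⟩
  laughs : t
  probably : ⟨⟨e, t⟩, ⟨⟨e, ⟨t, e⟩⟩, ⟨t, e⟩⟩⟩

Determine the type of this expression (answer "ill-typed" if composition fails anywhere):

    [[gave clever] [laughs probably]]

ill-typed

[gave clever]: gave is ⟨⟨e, ⟨t, ⟨e, ⟨e, t⟩⟩⟩⟩, ⟨⟨⟨e, ⟨t, e⟩⟩, ⟨t, e⟩⟩, ⟨t, t⟩⟩⟩, clever is ⟨e, ⟨t, ⟨e, ⟨e, t⟩⟩⟩⟩; result ⟨⟨⟨e, ⟨t, e⟩⟩, ⟨t, e⟩⟩, ⟨t, t⟩⟩.
[laughs probably]: t and ⟨⟨e, t⟩, ⟨⟨e, ⟨t, e⟩⟩, ⟨t, e⟩⟩⟩ cannot combine by function application — type clash.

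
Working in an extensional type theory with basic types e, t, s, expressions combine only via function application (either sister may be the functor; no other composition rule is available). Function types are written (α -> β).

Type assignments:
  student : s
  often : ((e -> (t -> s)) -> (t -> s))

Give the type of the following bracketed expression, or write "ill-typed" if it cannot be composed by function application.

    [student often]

ill-typed

[student often]: s and ((e -> (t -> s)) -> (t -> s)) cannot combine by function application — type clash.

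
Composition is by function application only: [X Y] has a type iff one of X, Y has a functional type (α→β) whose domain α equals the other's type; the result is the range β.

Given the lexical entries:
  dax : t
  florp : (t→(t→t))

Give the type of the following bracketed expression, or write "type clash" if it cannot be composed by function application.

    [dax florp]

[dax florp]: florp is (t→(t→t)), dax is t; result (t→t).

(t→t)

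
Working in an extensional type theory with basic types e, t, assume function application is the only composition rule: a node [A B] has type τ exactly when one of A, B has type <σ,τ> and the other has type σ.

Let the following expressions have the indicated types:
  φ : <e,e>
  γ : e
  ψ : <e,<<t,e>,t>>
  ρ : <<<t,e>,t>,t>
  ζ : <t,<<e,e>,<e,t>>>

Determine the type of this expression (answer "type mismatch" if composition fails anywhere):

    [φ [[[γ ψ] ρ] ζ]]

At [γ ψ], ψ : <e,<<t,e>,t>> takes γ : e, giving <<t,e>,t>.
At [[γ ψ] ρ], ρ : <<<t,e>,t>,t> takes [γ ψ] : <<t,e>,t>, giving t.
At [[[γ ψ] ρ] ζ], ζ : <t,<<e,e>,<e,t>>> takes [[γ ψ] ρ] : t, giving <<e,e>,<e,t>>.
At [φ [[[γ ψ] ρ] ζ]], [[[γ ψ] ρ] ζ] : <<e,e>,<e,t>> takes φ : <e,e>, giving <e,t>.

<e,t>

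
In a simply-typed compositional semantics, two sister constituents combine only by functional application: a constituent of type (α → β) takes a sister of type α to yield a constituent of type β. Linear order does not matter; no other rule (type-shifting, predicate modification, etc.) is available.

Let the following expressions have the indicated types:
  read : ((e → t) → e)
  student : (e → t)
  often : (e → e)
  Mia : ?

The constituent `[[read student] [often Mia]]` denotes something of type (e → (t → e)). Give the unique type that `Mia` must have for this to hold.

((e → e) → (e → (e → (t → e))))

[[read student] [often Mia]] must have type (e → (t → e)). The sister [read student] has type e; that is not a function onto (e → (t → e)), so [often Mia] must be the functor, of type (e → (e → (t → e))).
[often Mia] must have type (e → (e → (t → e))). The sister often has type (e → e); that is not a function onto (e → (e → (t → e))), so Mia must be the functor, of type ((e → e) → (e → (e → (t → e)))).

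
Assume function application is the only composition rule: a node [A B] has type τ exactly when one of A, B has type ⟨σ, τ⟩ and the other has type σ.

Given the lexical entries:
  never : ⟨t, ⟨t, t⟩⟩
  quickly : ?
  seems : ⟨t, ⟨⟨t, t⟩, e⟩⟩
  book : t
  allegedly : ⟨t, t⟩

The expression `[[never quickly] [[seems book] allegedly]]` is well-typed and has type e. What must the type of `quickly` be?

[[never quickly] [[seems book] allegedly]] is required to be e. [[seems book] allegedly] : e cannot yield e as functor, so [never quickly] : ⟨e, e⟩.
[never quickly] is required to be ⟨e, e⟩. never : ⟨t, ⟨t, t⟩⟩ cannot yield ⟨e, e⟩ as functor, so quickly : ⟨⟨t, ⟨t, t⟩⟩, ⟨e, e⟩⟩.

⟨⟨t, ⟨t, t⟩⟩, ⟨e, e⟩⟩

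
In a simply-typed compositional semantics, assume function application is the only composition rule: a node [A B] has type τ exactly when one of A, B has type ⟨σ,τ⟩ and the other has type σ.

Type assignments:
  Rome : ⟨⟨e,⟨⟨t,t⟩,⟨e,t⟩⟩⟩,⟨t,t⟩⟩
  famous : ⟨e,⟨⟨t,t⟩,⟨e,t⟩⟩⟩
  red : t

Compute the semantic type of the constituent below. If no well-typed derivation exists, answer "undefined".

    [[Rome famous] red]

t

[Rome famous] — Rome of type ⟨⟨e,⟨⟨t,t⟩,⟨e,t⟩⟩⟩,⟨t,t⟩⟩ combines with famous of type ⟨e,⟨⟨t,t⟩,⟨e,t⟩⟩⟩: type ⟨t,t⟩.
[[Rome famous] red] — [Rome famous] of type ⟨t,t⟩ combines with red of type t: type t.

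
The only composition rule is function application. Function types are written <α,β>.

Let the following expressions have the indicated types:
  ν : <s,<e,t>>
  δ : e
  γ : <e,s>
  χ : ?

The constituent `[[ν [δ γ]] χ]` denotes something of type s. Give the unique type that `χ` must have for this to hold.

[[ν [δ γ]] χ] must have type s. The sister [ν [δ γ]] has type <e,t>; that is not a function onto s, so χ must be the functor, of type <<e,t>,s>.

<<e,t>,s>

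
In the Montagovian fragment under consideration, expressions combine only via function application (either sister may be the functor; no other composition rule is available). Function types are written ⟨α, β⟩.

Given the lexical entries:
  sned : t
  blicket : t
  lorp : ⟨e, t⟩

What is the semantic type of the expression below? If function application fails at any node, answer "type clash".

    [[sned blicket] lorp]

type clash

[sned blicket]: t with t — neither is a function whose domain matches the other; composition fails here.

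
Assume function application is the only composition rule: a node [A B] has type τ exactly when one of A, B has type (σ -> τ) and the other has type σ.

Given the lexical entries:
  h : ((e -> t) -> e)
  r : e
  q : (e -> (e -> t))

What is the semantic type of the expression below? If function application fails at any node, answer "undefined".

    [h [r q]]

At [r q], q : (e -> (e -> t)) takes r : e, giving (e -> t).
At [h [r q]], h : ((e -> t) -> e) takes [r q] : (e -> t), giving e.

e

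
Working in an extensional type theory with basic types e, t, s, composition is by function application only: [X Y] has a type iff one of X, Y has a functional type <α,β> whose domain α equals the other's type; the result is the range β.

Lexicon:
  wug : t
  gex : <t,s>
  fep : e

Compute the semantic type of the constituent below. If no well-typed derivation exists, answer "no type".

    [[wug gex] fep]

no type

[wug gex] — gex of type <t,s> combines with wug of type t: type s.
At [[wug gex] fep]: neither s nor e can take the other as argument; the node is ill-typed.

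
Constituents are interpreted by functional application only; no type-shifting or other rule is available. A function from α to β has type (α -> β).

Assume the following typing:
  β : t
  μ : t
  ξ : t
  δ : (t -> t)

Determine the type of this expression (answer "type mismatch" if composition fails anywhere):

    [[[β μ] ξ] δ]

At [β μ]: neither t nor t can take the other as argument; the node is ill-typed.

type mismatch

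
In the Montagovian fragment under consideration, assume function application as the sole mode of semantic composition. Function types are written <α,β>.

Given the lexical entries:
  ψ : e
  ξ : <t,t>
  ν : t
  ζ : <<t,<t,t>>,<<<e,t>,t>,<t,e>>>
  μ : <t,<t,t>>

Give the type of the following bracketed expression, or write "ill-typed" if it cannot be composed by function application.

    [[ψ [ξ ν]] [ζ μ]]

ill-typed

[ξ ν]: ξ is <t,t>, ν is t; result t.
[ψ [ξ ν]]: e and t cannot combine by function application — type clash.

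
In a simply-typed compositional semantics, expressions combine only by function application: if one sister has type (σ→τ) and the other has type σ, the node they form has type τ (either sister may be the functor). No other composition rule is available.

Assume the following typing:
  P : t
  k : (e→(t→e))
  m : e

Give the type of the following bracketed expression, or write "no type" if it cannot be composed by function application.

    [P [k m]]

e

[k m]: (e→(t→e)) applied to e yields (t→e).
[P [k m]]: (t→e) applied to t yields e.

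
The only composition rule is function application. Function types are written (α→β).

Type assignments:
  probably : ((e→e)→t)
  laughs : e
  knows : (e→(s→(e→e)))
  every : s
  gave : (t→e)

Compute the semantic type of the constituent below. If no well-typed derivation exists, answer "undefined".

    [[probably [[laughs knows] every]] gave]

At [laughs knows], knows : (e→(s→(e→e))) takes laughs : e, giving (s→(e→e)).
At [[laughs knows] every], [laughs knows] : (s→(e→e)) takes every : s, giving (e→e).
At [probably [[laughs knows] every]], probably : ((e→e)→t) takes [[laughs knows] every] : (e→e), giving t.
At [[probably [[laughs knows] every]] gave], gave : (t→e) takes [probably [[laughs knows] every]] : t, giving e.

e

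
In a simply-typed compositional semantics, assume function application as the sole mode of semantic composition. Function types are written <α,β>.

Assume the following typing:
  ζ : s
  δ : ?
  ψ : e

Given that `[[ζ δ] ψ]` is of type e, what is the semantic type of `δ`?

<s,<e,e>>

At [[ζ δ] ψ] (required: e): ψ is e, which is not a function with range e; hence [ζ δ] is the functor — type <e,e>.
At [ζ δ] (required: <e,e>): ζ is s, which is not a function with range <e,e>; hence δ is the functor — type <s,<e,e>>.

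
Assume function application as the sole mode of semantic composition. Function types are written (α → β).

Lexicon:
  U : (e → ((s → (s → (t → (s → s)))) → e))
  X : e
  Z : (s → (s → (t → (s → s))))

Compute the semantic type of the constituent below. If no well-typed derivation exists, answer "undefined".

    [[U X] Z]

e

At [U X], U : (e → ((s → (s → (t → (s → s)))) → e)) takes X : e, giving ((s → (s → (t → (s → s)))) → e).
At [[U X] Z], [U X] : ((s → (s → (t → (s → s)))) → e) takes Z : (s → (s → (t → (s → s)))), giving e.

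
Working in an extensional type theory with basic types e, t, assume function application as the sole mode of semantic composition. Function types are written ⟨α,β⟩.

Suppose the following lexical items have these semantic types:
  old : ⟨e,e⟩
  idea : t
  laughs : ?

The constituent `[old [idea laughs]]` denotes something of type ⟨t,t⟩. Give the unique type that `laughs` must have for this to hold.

For [old [idea laughs]] to have type ⟨t,t⟩ with old of type ⟨e,e⟩, [idea laughs] must be the function: [idea laughs] : ⟨⟨e,e⟩,⟨t,t⟩⟩.
For [idea laughs] to have type ⟨⟨e,e⟩,⟨t,t⟩⟩ with idea of type t, laughs must be the function: laughs : ⟨t,⟨⟨e,e⟩,⟨t,t⟩⟩⟩.

⟨t,⟨⟨e,e⟩,⟨t,t⟩⟩⟩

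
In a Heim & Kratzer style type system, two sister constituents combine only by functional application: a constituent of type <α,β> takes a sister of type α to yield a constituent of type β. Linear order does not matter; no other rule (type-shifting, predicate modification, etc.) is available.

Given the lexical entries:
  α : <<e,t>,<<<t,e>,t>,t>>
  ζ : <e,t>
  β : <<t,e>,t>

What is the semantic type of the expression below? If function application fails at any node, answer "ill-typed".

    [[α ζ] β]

t

[α ζ] — α of type <<e,t>,<<<t,e>,t>,t>> combines with ζ of type <e,t>: type <<<t,e>,t>,t>.
[[α ζ] β] — [α ζ] of type <<<t,e>,t>,t> combines with β of type <<t,e>,t>: type t.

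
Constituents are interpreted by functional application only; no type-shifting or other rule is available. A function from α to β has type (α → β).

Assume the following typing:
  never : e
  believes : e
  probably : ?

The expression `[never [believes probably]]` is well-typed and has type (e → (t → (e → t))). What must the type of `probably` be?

[never [believes probably]] is required to be (e → (t → (e → t))). never : e cannot yield (e → (t → (e → t))) as functor, so [believes probably] : (e → (e → (t → (e → t)))).
[believes probably] is required to be (e → (e → (t → (e → t)))). believes : e cannot yield (e → (e → (t → (e → t)))) as functor, so probably : (e → (e → (e → (t → (e → t))))).

(e → (e → (e → (t → (e → t)))))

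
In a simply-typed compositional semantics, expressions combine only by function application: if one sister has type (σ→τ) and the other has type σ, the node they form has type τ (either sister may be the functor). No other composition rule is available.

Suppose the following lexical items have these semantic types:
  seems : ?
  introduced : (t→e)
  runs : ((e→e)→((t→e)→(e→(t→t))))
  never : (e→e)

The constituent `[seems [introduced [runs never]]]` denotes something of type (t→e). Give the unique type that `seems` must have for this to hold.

[seems [introduced [runs never]]] is required to be (t→e). [introduced [runs never]] : (e→(t→t)) cannot yield (t→e) as functor, so seems : ((e→(t→t))→(t→e)).

((e→(t→t))→(t→e))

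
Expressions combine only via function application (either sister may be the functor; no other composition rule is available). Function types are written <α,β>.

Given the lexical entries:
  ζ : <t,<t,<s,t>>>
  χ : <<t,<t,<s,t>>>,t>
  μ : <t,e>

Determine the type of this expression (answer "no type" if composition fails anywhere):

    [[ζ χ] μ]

e

[ζ χ]: functor χ : <<t,<t,<s,t>>>,t>, argument ζ : <t,<t,<s,t>>>; result t.
[[ζ χ] μ]: functor μ : <t,e>, argument [ζ χ] : t; result e.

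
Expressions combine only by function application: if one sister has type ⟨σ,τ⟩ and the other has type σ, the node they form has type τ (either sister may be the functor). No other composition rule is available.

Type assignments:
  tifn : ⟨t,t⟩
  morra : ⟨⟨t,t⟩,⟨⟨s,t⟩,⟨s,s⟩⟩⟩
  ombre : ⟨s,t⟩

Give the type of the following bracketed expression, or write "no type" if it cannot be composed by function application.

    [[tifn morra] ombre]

[tifn morra]: ⟨⟨t,t⟩,⟨⟨s,t⟩,⟨s,s⟩⟩⟩ applied to ⟨t,t⟩ yields ⟨⟨s,t⟩,⟨s,s⟩⟩.
[[tifn morra] ombre]: ⟨⟨s,t⟩,⟨s,s⟩⟩ applied to ⟨s,t⟩ yields ⟨s,s⟩.

⟨s,s⟩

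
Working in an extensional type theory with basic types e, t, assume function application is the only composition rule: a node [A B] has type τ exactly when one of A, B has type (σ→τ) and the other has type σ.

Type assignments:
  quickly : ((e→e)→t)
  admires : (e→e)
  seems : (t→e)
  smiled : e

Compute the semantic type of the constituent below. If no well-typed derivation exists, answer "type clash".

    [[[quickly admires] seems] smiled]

[quickly admires]: quickly is ((e→e)→t), admires is (e→e); result t.
[[quickly admires] seems]: seems is (t→e), [quickly admires] is t; result e.
[[[quickly admires] seems] smiled]: e and e cannot combine by function application — type clash.

type clash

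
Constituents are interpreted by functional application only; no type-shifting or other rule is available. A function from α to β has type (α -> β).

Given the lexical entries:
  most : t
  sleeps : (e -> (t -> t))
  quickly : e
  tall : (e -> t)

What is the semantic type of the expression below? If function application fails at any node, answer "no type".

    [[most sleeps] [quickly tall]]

no type

[most sleeps]: t and (e -> (t -> t)) cannot combine by function application — type clash.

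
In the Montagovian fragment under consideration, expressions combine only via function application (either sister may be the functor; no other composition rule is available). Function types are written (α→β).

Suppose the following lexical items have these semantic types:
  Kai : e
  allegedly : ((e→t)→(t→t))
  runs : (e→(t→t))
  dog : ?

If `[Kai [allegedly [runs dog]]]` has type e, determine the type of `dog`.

((e→(t→t))→(((e→t)→(t→t))→(e→e)))

[Kai [allegedly [runs dog]]] is required to be e. Kai : e cannot yield e as functor, so [allegedly [runs dog]] : (e→e).
[allegedly [runs dog]] is required to be (e→e). allegedly : ((e→t)→(t→t)) cannot yield (e→e) as functor, so [runs dog] : (((e→t)→(t→t))→(e→e)).
[runs dog] is required to be (((e→t)→(t→t))→(e→e)). runs : (e→(t→t)) cannot yield (((e→t)→(t→t))→(e→e)) as functor, so dog : ((e→(t→t))→(((e→t)→(t→t))→(e→e))).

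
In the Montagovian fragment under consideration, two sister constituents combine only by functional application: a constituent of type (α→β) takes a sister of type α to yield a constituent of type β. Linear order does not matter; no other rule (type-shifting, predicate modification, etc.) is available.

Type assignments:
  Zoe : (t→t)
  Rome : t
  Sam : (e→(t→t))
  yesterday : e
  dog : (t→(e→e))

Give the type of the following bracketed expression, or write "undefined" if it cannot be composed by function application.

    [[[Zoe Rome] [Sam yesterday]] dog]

[Zoe Rome]: functor Zoe : (t→t), argument Rome : t; result t.
[Sam yesterday]: functor Sam : (e→(t→t)), argument yesterday : e; result (t→t).
[[Zoe Rome] [Sam yesterday]]: functor [Sam yesterday] : (t→t), argument [Zoe Rome] : t; result t.
[[[Zoe Rome] [Sam yesterday]] dog]: functor dog : (t→(e→e)), argument [[Zoe Rome] [Sam yesterday]] : t; result (e→e).

(e→e)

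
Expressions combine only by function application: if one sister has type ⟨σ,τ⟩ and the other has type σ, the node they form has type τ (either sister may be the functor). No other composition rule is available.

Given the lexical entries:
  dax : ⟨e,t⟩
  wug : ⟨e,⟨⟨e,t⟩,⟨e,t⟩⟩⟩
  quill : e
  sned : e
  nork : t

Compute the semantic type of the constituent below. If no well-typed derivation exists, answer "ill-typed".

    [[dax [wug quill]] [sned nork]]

ill-typed

[wug quill]: functor wug : ⟨e,⟨⟨e,t⟩,⟨e,t⟩⟩⟩, argument quill : e; result ⟨⟨e,t⟩,⟨e,t⟩⟩.
[dax [wug quill]]: functor [wug quill] : ⟨⟨e,t⟩,⟨e,t⟩⟩, argument dax : ⟨e,t⟩; result ⟨e,t⟩.
[sned nork]: e with t — neither is a function whose domain matches the other; composition fails here.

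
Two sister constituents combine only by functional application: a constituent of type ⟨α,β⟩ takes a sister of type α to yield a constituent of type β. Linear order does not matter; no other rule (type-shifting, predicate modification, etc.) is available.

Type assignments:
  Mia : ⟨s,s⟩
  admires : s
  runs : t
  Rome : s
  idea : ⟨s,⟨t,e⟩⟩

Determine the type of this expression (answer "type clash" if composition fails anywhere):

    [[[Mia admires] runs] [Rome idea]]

[Mia admires]: ⟨s,s⟩ applied to s yields s.
[[Mia admires] runs]: s and t cannot combine by function application — type clash.

type clash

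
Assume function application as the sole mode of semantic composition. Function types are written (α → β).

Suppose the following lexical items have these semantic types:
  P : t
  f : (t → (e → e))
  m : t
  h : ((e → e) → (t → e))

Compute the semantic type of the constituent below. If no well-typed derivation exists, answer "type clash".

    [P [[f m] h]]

[f m]: f is (t → (e → e)), m is t; result (e → e).
[[f m] h]: h is ((e → e) → (t → e)), [f m] is (e → e); result (t → e).
[P [[f m] h]]: [[f m] h] is (t → e), P is t; result e.

e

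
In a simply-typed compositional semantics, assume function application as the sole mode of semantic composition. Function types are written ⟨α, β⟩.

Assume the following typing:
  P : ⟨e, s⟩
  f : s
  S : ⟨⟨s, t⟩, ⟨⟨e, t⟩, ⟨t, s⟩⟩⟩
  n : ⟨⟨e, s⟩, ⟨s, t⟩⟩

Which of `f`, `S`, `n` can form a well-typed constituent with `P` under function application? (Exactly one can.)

f : s — neither side's domain matches the other.
S : ⟨⟨s, t⟩, ⟨⟨e, t⟩, ⟨t, s⟩⟩⟩ — neither side's domain matches the other.
n — combines: n : ⟨⟨e, s⟩, ⟨s, t⟩⟩ takes P : ⟨e, s⟩ as argument, giving ⟨s, t⟩.

n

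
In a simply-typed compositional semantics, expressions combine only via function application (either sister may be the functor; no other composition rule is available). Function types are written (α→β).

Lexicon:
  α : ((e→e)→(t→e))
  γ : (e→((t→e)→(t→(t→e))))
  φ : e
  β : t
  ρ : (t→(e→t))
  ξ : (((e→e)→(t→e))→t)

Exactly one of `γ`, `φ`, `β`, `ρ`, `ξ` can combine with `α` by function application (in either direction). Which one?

γ : (e→((t→e)→(t→(t→e)))) — does not combine with α.
φ : e — does not combine with α.
β : t — does not combine with α.
ρ : (t→(e→t)) — does not combine with α.
ξ — combines: ξ : (((e→e)→(t→e))→t) takes α : ((e→e)→(t→e)) as argument, giving t.

ξ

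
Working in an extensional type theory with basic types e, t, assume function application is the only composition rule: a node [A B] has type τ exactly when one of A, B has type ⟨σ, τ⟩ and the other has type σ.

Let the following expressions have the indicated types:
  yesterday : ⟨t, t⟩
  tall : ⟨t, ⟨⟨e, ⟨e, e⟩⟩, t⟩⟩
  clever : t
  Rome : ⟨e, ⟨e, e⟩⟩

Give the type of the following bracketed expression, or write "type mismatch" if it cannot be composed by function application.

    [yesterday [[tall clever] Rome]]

[tall clever] — tall of type ⟨t, ⟨⟨e, ⟨e, e⟩⟩, t⟩⟩ combines with clever of type t: type ⟨⟨e, ⟨e, e⟩⟩, t⟩.
[[tall clever] Rome] — [tall clever] of type ⟨⟨e, ⟨e, e⟩⟩, t⟩ combines with Rome of type ⟨e, ⟨e, e⟩⟩: type t.
[yesterday [[tall clever] Rome]] — yesterday of type ⟨t, t⟩ combines with [[tall clever] Rome] of type t: type t.

t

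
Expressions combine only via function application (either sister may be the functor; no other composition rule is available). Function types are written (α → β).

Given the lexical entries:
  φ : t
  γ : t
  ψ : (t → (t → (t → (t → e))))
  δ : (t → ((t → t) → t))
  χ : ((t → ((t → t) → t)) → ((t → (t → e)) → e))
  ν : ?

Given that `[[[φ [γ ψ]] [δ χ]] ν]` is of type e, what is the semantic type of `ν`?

[[[φ [γ ψ]] [δ χ]] ν] is required to be e. [[φ [γ ψ]] [δ χ]] : e cannot yield e as functor, so ν : (e → e).

(e → e)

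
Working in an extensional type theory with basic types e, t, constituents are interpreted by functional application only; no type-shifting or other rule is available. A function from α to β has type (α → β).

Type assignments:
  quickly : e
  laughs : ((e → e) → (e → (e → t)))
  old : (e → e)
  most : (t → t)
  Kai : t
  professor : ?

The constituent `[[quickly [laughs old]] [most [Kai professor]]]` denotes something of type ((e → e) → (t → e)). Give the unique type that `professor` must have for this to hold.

(t → ((t → t) → ((e → t) → ((e → e) → (t → e)))))

At [[quickly [laughs old]] [most [Kai professor]]] (required: ((e → e) → (t → e))): [quickly [laughs old]] is (e → t), which is not a function with range ((e → e) → (t → e)); hence [most [Kai professor]] is the functor — type ((e → t) → ((e → e) → (t → e))).
At [most [Kai professor]] (required: ((e → t) → ((e → e) → (t → e)))): most is (t → t), which is not a function with range ((e → t) → ((e → e) → (t → e))); hence [Kai professor] is the functor — type ((t → t) → ((e → t) → ((e → e) → (t → e)))).
At [Kai professor] (required: ((t → t) → ((e → t) → ((e → e) → (t → e))))): Kai is t, which is not a function with range ((t → t) → ((e → t) → ((e → e) → (t → e)))); hence professor is the functor — type (t → ((t → t) → ((e → t) → ((e → e) → (t → e))))).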